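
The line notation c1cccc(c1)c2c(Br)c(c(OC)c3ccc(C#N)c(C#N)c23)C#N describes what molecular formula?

C20H10BrN3O

Heavy atoms from the SMILES: 1 Br, 20 C, 3 N, 1 O.
Implicit hydrogens by atom environment:
  9 × C (aromatic): no H
  7 × C (aromatic): 1 H each → 7
  3 × C: no H
  3 × N: no H
  1 × Br: no H
  1 × C: 3 H
  1 × O: no H
  Total hydrogens = 10.
Molecular formula: C20H10BrN3O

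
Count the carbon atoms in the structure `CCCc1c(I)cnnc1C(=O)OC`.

The symbol for carbon appears 9 times in the SMILES. Lowercase c denotes aromatic carbon and counts toward C.

9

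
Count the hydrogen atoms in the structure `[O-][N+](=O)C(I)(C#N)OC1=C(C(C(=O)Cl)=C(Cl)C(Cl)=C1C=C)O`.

4

Hydrogens are implicit in SMILES; fill each atom to its normal valence:
  6 × C (aromatic): no H
  3 × C: no H
  3 × Cl: no H
  3 × O: no H
  1 × C: 2 H
  1 × C: 1 H
  1 × I: no H
  1 × N: no H
  1 × N (charge +1): no H
  1 × O: 1 H
  1 × O (charge -1): no H
  Total hydrogens = 4.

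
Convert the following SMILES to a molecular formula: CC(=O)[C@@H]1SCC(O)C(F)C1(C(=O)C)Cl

Heavy atoms from the SMILES: 9 C, 1 Cl, 1 F, 3 O, 1 S.
Implicit hydrogens by atom environment:
  3 × C: 1 H each → 3
  3 × C: no H
  2 × C: 3 H each → 6
  2 × O: no H
  1 × C: 2 H
  1 × Cl: no H
  1 × F: no H
  1 × O: 1 H
  1 × S: no H
  Total hydrogens = 12.
Molecular formula: C9H12ClFO3S

C9H12ClFO3S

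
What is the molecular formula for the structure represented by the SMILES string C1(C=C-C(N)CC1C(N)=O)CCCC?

C11H20N2O

Heavy atoms from the SMILES: 11 C, 2 N, 1 O.
Implicit hydrogens by atom environment:
  5 × C: 1 H each → 5
  4 × C: 2 H each → 8
  2 × N: 2 H each → 4
  1 × C: 3 H
  1 × C: no H
  1 × O: no H
  Total hydrogens = 20.
Molecular formula: C11H20N2O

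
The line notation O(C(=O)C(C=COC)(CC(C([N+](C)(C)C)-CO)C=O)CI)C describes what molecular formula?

Heavy atoms from the SMILES: 15 C, 1 I, 1 N, 5 O.
Implicit hydrogens by atom environment:
  5 × C: 3 H each → 15
  5 × C: 1 H each → 5
  4 × O: no H
  3 × C: 2 H each → 6
  2 × C: no H
  1 × I: no H
  1 × N (charge +1): no H
  1 × O: 1 H
  Total hydrogens = 27.
Net charge +1.
Molecular formula: C15H27INO5+

C15H27INO5+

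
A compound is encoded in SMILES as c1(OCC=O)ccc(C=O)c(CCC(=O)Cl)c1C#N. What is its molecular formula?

Heavy atoms from the SMILES: 13 C, 1 Cl, 1 N, 4 O.
Implicit hydrogens by atom environment:
  4 × C (aromatic): no H
  4 × O: no H
  3 × C: 2 H each → 6
  2 × C (aromatic): 1 H each → 2
  2 × C: 1 H each → 2
  2 × C: no H
  1 × Cl: no H
  1 × N: no H
  Total hydrogens = 10.
Molecular formula: C13H10ClNO4

C13H10ClNO4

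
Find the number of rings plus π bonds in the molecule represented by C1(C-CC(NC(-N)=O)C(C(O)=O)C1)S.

3

Molecular formula from the SMILES: C8H14N2O3S.
DoU = (2C + 2 + N − H − X)/2 = (2·8 + 2 + 2 − 14 − 0)/2 = 6/2 = 3.
(Structurally: 1 ring(s) + 2 π bond(s) = 3.)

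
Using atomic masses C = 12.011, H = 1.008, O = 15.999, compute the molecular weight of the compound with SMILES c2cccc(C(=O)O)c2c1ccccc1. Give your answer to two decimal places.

198.22

Molecular formula: C13H10O2.
M = 13×12.011 + 10×1.008 + 2×15.999 = 198.22 g/mol.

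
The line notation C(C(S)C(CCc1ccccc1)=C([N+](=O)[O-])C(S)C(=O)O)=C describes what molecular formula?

Heavy atoms from the SMILES: 15 C, 1 N, 4 O, 2 S.
Implicit hydrogens by atom environment:
  5 × C (aromatic): 1 H each → 5
  3 × C: 2 H each → 6
  3 × C: 1 H each → 3
  3 × C: no H
  2 × O: no H
  2 × S: 1 H each → 2
  1 × C (aromatic): no H
  1 × N (charge +1): no H
  1 × O: 1 H
  1 × O (charge -1): no H
  Total hydrogens = 17.
Molecular formula: C15H17NO4S2

C15H17NO4S2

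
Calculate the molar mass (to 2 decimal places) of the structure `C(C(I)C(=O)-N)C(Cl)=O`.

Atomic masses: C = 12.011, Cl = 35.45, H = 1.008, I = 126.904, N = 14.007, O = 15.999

Molecular formula: C4H5ClINO2.
M = 4×12.011 + 1×35.45 + 5×1.008 + 1×126.904 + 1×14.007 + 2×15.999 = 261.44 g/mol.

261.44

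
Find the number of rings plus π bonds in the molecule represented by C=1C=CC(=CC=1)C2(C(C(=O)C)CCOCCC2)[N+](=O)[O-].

Molecular formula from the SMILES: C15H19NO4.
DoU = (2C + 2 + N − H − X)/2 = (2·15 + 2 + 1 − 19 − 0)/2 = 14/2 = 7.
(Structurally: 2 ring(s) + 5 π bond(s) = 7.)

7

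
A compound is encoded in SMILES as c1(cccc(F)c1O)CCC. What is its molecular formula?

Heavy atoms from the SMILES: 9 C, 1 F, 1 O.
Implicit hydrogens by atom environment:
  3 × C (aromatic): 1 H each → 3
  3 × C (aromatic): no H
  2 × C: 2 H each → 4
  1 × C: 3 H
  1 × F: no H
  1 × O: 1 H
  Total hydrogens = 11.
Molecular formula: C9H11FO

C9H11FO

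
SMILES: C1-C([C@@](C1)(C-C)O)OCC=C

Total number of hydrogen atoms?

16

Hydrogens are implicit in SMILES; fill each atom to its normal valence:
  5 × C: 2 H each → 10
  2 × C: 1 H each → 2
  1 × C: 3 H
  1 × C: no H
  1 × O: 1 H
  1 × O: no H
  Total hydrogens = 16.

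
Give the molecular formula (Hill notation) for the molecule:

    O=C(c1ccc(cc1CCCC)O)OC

Heavy atoms from the SMILES: 12 C, 3 O.
Implicit hydrogens by atom environment:
  3 × C: 2 H each → 6
  3 × C (aromatic): 1 H each → 3
  3 × C (aromatic): no H
  2 × C: 3 H each → 6
  2 × O: no H
  1 × C: no H
  1 × O: 1 H
  Total hydrogens = 16.
Molecular formula: C12H16O3

C12H16O3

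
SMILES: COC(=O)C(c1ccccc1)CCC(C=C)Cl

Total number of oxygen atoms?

The symbol for oxygen appears 2 times in the SMILES.

2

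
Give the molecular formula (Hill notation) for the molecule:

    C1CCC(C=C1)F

C6H9F

Heavy atoms from the SMILES: 6 C, 1 F.
Implicit hydrogens by atom environment:
  3 × C: 2 H each → 6
  3 × C: 1 H each → 3
  1 × F: no H
  Total hydrogens = 9.
Molecular formula: C6H9F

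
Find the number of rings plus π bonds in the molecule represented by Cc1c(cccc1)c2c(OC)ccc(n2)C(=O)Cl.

9

Molecular formula from the SMILES: C14H12ClNO2.
DoU = (2C + 2 + N − H − X)/2 = (2·14 + 2 + 1 − 12 − 1)/2 = 18/2 = 9.
(Structurally: 2 ring(s) + 7 π bond(s) = 9.)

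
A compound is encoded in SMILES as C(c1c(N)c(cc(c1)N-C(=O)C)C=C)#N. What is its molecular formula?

Heavy atoms from the SMILES: 11 C, 3 N, 1 O.
Implicit hydrogens by atom environment:
  4 × C (aromatic): no H
  2 × C (aromatic): 1 H each → 2
  2 × C: no H
  1 × C: 3 H
  1 × C: 2 H
  1 × C: 1 H
  1 × N: 2 H
  1 × N: 1 H
  1 × N: no H
  1 × O: no H
  Total hydrogens = 11.
Molecular formula: C11H11N3O

C11H11N3O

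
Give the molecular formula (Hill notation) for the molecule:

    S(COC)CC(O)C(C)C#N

Heavy atoms from the SMILES: 7 C, 1 N, 2 O, 1 S.
Implicit hydrogens by atom environment:
  2 × C: 3 H each → 6
  2 × C: 2 H each → 4
  2 × C: 1 H each → 2
  1 × C: no H
  1 × N: no H
  1 × O: 1 H
  1 × O: no H
  1 × S: no H
  Total hydrogens = 13.
Molecular formula: C7H13NO2S

C7H13NO2S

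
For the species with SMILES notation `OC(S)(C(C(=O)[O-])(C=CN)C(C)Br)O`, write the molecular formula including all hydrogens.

Heavy atoms from the SMILES: 1 Br, 7 C, 1 N, 4 O, 1 S.
Implicit hydrogens by atom environment:
  3 × C: 1 H each → 3
  3 × C: no H
  2 × O: 1 H each → 2
  1 × Br: no H
  1 × C: 3 H
  1 × N: 2 H
  1 × O: no H
  1 × O (charge -1): no H
  1 × S: 1 H
  Total hydrogens = 11.
Net charge -1.
Molecular formula: C7H11BrNO4S-

C7H11BrNO4S-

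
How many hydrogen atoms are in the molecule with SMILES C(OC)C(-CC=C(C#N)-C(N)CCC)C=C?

Hydrogens are implicit in SMILES; fill each atom to its normal valence:
  5 × C: 2 H each → 10
  4 × C: 1 H each → 4
  2 × C: 3 H each → 6
  2 × C: no H
  1 × N: 2 H
  1 × N: no H
  1 × O: no H
  Total hydrogens = 22.

22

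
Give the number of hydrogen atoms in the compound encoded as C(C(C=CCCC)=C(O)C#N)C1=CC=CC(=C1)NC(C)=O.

Hydrogens are implicit in SMILES; fill each atom to its normal valence:
  4 × C (aromatic): 1 H each → 4
  4 × C: no H
  3 × C: 2 H each → 6
  2 × C: 3 H each → 6
  2 × C: 1 H each → 2
  2 × C (aromatic): no H
  1 × N: 1 H
  1 × N: no H
  1 × O: 1 H
  1 × O: no H
  Total hydrogens = 20.

20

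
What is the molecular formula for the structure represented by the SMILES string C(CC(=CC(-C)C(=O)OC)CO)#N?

Heavy atoms from the SMILES: 9 C, 1 N, 3 O.
Implicit hydrogens by atom environment:
  3 × C: no H
  2 × C: 3 H each → 6
  2 × C: 2 H each → 4
  2 × C: 1 H each → 2
  2 × O: no H
  1 × N: no H
  1 × O: 1 H
  Total hydrogens = 13.
Molecular formula: C9H13NO3

C9H13NO3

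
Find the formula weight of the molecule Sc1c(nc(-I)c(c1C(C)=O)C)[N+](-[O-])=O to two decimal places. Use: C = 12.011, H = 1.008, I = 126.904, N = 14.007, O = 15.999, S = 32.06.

Molecular formula: C8H7IN2O3S.
M = 8×12.011 + 7×1.008 + 1×126.904 + 2×14.007 + 3×15.999 + 1×32.06 = 338.12 g/mol.

338.12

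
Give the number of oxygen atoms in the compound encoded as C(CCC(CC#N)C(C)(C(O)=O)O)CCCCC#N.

The symbol for oxygen appears 3 times in the SMILES.

3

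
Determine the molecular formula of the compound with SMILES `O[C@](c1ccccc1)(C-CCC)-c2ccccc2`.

Heavy atoms from the SMILES: 17 C, 1 O.
Implicit hydrogens by atom environment:
  10 × C (aromatic): 1 H each → 10
  3 × C: 2 H each → 6
  2 × C (aromatic): no H
  1 × C: 3 H
  1 × C: no H
  1 × O: 1 H
  Total hydrogens = 20.
Molecular formula: C17H20O

C17H20O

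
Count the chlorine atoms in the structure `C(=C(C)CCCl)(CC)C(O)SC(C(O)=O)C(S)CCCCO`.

The symbol for chlorine appears 1 time in the SMILES.

1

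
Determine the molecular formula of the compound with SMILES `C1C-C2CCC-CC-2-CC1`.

C10H18

Heavy atoms from the SMILES: 10 C.
Implicit hydrogens by atom environment:
  8 × C: 2 H each → 16
  2 × C: 1 H each → 2
  Total hydrogens = 18.
Molecular formula: C10H18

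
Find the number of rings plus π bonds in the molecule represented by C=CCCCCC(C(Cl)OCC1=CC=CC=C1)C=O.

Molecular formula from the SMILES: C16H21ClO2.
DoU = (2C + 2 + N − H − X)/2 = (2·16 + 2 + 0 − 21 − 1)/2 = 12/2 = 6.
(Structurally: 1 ring(s) + 5 π bond(s) = 6.)

6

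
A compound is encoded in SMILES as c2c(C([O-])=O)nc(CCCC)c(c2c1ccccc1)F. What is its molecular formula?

Heavy atoms from the SMILES: 16 C, 1 F, 1 N, 2 O.
Implicit hydrogens by atom environment:
  6 × C (aromatic): 1 H each → 6
  5 × C (aromatic): no H
  3 × C: 2 H each → 6
  1 × C: 3 H
  1 × C: no H
  1 × F: no H
  1 × N (aromatic): no H
  1 × O: no H
  1 × O (charge -1): no H
  Total hydrogens = 15.
Net charge -1.
Molecular formula: C16H15FNO2-

C16H15FNO2-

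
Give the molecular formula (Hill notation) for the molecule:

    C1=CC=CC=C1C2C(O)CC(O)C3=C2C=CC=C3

C16H16O2

Heavy atoms from the SMILES: 16 C, 2 O.
Implicit hydrogens by atom environment:
  9 × C (aromatic): 1 H each → 9
  3 × C: 1 H each → 3
  3 × C (aromatic): no H
  2 × O: 1 H each → 2
  1 × C: 2 H
  Total hydrogens = 16.
Molecular formula: C16H16O2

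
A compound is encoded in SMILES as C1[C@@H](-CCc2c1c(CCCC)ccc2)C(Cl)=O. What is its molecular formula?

C15H19ClO

Heavy atoms from the SMILES: 15 C, 1 Cl, 1 O.
Implicit hydrogens by atom environment:
  6 × C: 2 H each → 12
  3 × C (aromatic): 1 H each → 3
  3 × C (aromatic): no H
  1 × C: 3 H
  1 × C: 1 H
  1 × C: no H
  1 × Cl: no H
  1 × O: no H
  Total hydrogens = 19.
Molecular formula: C15H19ClO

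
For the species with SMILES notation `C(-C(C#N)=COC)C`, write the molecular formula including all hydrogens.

C6H9NO

Heavy atoms from the SMILES: 6 C, 1 N, 1 O.
Implicit hydrogens by atom environment:
  2 × C: 3 H each → 6
  2 × C: no H
  1 × C: 2 H
  1 × C: 1 H
  1 × N: no H
  1 × O: no H
  Total hydrogens = 9.
Molecular formula: C6H9NO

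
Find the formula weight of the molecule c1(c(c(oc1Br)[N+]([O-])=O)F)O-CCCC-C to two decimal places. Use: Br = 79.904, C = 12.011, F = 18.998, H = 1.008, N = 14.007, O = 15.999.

Molecular formula: C9H11BrFNO4.
M = 1×79.904 + 9×12.011 + 1×18.998 + 11×1.008 + 1×14.007 + 4×15.999 = 296.09 g/mol.

296.09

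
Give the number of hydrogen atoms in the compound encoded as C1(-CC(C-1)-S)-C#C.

Hydrogens are implicit in SMILES; fill each atom to its normal valence:
  3 × C: 1 H each → 3
  2 × C: 2 H each → 4
  1 × C: no H
  1 × S: 1 H
  Total hydrogens = 8.

8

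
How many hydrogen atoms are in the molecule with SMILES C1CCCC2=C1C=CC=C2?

12

Hydrogens are implicit in SMILES; fill each atom to its normal valence:
  4 × C: 2 H each → 8
  4 × C (aromatic): 1 H each → 4
  2 × C (aromatic): no H
  Total hydrogens = 12.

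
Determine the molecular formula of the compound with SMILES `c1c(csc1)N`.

Heavy atoms from the SMILES: 4 C, 1 N, 1 S.
Implicit hydrogens by atom environment:
  3 × C (aromatic): 1 H each → 3
  1 × C (aromatic): no H
  1 × N: 2 H
  1 × S (aromatic): no H
  Total hydrogens = 5.
Molecular formula: C4H5NS

C4H5NS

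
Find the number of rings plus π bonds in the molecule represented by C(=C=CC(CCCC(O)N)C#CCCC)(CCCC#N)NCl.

Molecular formula from the SMILES: C17H26ClN3O.
DoU = (2C + 2 + N − H − X)/2 = (2·17 + 2 + 3 − 26 − 1)/2 = 12/2 = 6.
(Structurally: 0 ring(s) + 6 π bond(s) = 6.)

6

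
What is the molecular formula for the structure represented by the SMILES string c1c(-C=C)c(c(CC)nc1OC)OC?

Heavy atoms from the SMILES: 11 C, 1 N, 2 O.
Implicit hydrogens by atom environment:
  4 × C (aromatic): no H
  3 × C: 3 H each → 9
  2 × C: 2 H each → 4
  2 × O: no H
  1 × C (aromatic): 1 H
  1 × C: 1 H
  1 × N (aromatic): no H
  Total hydrogens = 15.
Molecular formula: C11H15NO2

C11H15NO2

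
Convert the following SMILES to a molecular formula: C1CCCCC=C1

Heavy atoms from the SMILES: 7 C.
Implicit hydrogens by atom environment:
  5 × C: 2 H each → 10
  2 × C: 1 H each → 2
  Total hydrogens = 12.
Molecular formula: C7H12

C7H12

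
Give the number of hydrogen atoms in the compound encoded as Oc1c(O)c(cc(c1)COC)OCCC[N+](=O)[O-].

Hydrogens are implicit in SMILES; fill each atom to its normal valence:
  4 × C: 2 H each → 8
  4 × C (aromatic): no H
  3 × O: no H
  2 × C (aromatic): 1 H each → 2
  2 × O: 1 H each → 2
  1 × C: 3 H
  1 × N (charge +1): no H
  1 × O (charge -1): no H
  Total hydrogens = 15.

15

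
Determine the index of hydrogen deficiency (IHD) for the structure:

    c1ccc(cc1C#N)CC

Molecular formula from the SMILES: C9H9N.
DoU = (2C + 2 + N − H − X)/2 = (2·9 + 2 + 1 − 9 − 0)/2 = 12/2 = 6.
(Structurally: 1 ring(s) + 5 π bond(s) = 6.)

6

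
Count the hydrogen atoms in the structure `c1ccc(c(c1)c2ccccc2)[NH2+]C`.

Hydrogens are implicit in SMILES; fill each atom to its normal valence:
  9 × C (aromatic): 1 H each → 9
  3 × C (aromatic): no H
  1 × C: 3 H
  1 × N (charge +1): 2 H
  Total hydrogens = 14.

14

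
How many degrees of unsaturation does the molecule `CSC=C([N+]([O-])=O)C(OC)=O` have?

Molecular formula from the SMILES: C5H7NO4S.
DoU = (2C + 2 + N − H − X)/2 = (2·5 + 2 + 1 − 7 − 0)/2 = 6/2 = 3.
(Structurally: 0 ring(s) + 3 π bond(s) = 3.)

3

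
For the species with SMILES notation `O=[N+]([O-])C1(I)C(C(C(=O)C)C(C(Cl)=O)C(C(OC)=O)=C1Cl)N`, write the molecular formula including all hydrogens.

C11H11Cl2IN2O6

Heavy atoms from the SMILES: 11 C, 2 Cl, 1 I, 2 N, 6 O.
Implicit hydrogens by atom environment:
  6 × C: no H
  5 × O: no H
  3 × C: 1 H each → 3
  2 × C: 3 H each → 6
  2 × Cl: no H
  1 × I: no H
  1 × N: 2 H
  1 × N (charge +1): no H
  1 × O (charge -1): no H
  Total hydrogens = 11.
Molecular formula: C11H11Cl2IN2O6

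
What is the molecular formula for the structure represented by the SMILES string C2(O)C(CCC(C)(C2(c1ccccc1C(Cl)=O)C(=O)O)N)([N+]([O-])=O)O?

Heavy atoms from the SMILES: 15 C, 1 Cl, 2 N, 7 O.
Implicit hydrogens by atom environment:
  5 × C: no H
  4 × C (aromatic): 1 H each → 4
  3 × O: 1 H each → 3
  3 × O: no H
  2 × C: 2 H each → 4
  2 × C (aromatic): no H
  1 × C: 3 H
  1 × C: 1 H
  1 × Cl: no H
  1 × N: 2 H
  1 × N (charge +1): no H
  1 × O (charge -1): no H
  Total hydrogens = 17.
Molecular formula: C15H17ClN2O7

C15H17ClN2O7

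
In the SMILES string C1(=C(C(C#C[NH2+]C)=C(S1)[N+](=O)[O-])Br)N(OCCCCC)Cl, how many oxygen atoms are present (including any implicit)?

3

The symbol for oxygen appears 3 times in the SMILES.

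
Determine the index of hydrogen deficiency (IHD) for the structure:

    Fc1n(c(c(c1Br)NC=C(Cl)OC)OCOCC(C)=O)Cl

Molecular formula from the SMILES: C11H12BrCl2FN2O4.
DoU = (2C + 2 + N − H − X)/2 = (2·11 + 2 + 2 − 12 − 4)/2 = 10/2 = 5.
(Structurally: 1 ring(s) + 4 π bond(s) = 5.)

5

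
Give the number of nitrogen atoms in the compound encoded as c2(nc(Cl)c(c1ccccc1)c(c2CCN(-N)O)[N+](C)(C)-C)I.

The symbol for nitrogen appears 4 times in the SMILES.

4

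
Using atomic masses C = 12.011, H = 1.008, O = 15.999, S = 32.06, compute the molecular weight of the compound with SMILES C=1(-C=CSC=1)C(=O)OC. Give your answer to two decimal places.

Molecular formula: C6H6O2S.
M = 6×12.011 + 6×1.008 + 2×15.999 + 1×32.06 = 142.17 g/mol.

142.17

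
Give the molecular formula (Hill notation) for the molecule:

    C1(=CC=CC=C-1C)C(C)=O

Heavy atoms from the SMILES: 9 C, 1 O.
Implicit hydrogens by atom environment:
  4 × C (aromatic): 1 H each → 4
  2 × C: 3 H each → 6
  2 × C (aromatic): no H
  1 × C: no H
  1 × O: no H
  Total hydrogens = 10.
Molecular formula: C9H10O

C9H10O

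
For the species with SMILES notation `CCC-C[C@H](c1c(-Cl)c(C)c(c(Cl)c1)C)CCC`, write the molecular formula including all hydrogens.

C16H24Cl2

Heavy atoms from the SMILES: 16 C, 2 Cl.
Implicit hydrogens by atom environment:
  5 × C: 2 H each → 10
  5 × C (aromatic): no H
  4 × C: 3 H each → 12
  2 × Cl: no H
  1 × C (aromatic): 1 H
  1 × C: 1 H
  Total hydrogens = 24.
Molecular formula: C16H24Cl2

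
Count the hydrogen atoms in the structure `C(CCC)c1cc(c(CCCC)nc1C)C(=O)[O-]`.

22

Hydrogens are implicit in SMILES; fill each atom to its normal valence:
  6 × C: 2 H each → 12
  4 × C (aromatic): no H
  3 × C: 3 H each → 9
  1 × C (aromatic): 1 H
  1 × C: no H
  1 × N (aromatic): no H
  1 × O: no H
  1 × O (charge -1): no H
  Total hydrogens = 22.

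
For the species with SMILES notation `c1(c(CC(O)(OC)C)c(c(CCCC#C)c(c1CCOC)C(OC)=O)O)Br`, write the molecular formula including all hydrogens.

Heavy atoms from the SMILES: 1 Br, 20 C, 6 O.
Implicit hydrogens by atom environment:
  6 × C: 2 H each → 12
  6 × C (aromatic): no H
  4 × C: 3 H each → 12
  4 × O: no H
  3 × C: no H
  2 × O: 1 H each → 2
  1 × Br: no H
  1 × C: 1 H
  Total hydrogens = 27.
Molecular formula: C20H27BrO6

C20H27BrO6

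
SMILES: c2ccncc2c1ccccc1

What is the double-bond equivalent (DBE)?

8

Molecular formula from the SMILES: C11H9N.
DoU = (2C + 2 + N − H − X)/2 = (2·11 + 2 + 1 − 9 − 0)/2 = 16/2 = 8.
(Structurally: 2 ring(s) + 6 π bond(s) = 8.)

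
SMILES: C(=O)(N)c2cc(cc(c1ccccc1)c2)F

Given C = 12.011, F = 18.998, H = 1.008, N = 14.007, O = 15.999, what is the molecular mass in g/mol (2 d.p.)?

Molecular formula: C13H10FNO.
M = 13×12.011 + 1×18.998 + 10×1.008 + 1×14.007 + 1×15.999 = 215.23 g/mol.

215.23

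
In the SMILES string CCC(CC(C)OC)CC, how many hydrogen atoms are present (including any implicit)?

20

Hydrogens are implicit in SMILES; fill each atom to its normal valence:
  4 × C: 3 H each → 12
  3 × C: 2 H each → 6
  2 × C: 1 H each → 2
  1 × O: no H
  Total hydrogens = 20.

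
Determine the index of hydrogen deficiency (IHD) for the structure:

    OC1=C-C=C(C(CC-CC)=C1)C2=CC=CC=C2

8

Molecular formula from the SMILES: C16H18O.
DoU = (2C + 2 + N − H − X)/2 = (2·16 + 2 + 0 − 18 − 0)/2 = 16/2 = 8.
(Structurally: 2 ring(s) + 6 π bond(s) = 8.)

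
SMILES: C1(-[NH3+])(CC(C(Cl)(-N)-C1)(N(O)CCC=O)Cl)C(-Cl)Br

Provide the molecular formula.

C9H16BrCl3N3O2+

Heavy atoms from the SMILES: 1 Br, 9 C, 3 Cl, 3 N, 2 O.
Implicit hydrogens by atom environment:
  4 × C: 2 H each → 8
  3 × C: no H
  3 × Cl: no H
  2 × C: 1 H each → 2
  1 × Br: no H
  1 × N (charge +1): 3 H
  1 × N: 2 H
  1 × N: no H
  1 × O: 1 H
  1 × O: no H
  Total hydrogens = 16.
Net charge +1.
Molecular formula: C9H16BrCl3N3O2+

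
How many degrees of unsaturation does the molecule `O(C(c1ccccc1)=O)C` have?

Molecular formula from the SMILES: C8H8O2.
DoU = (2C + 2 + N − H − X)/2 = (2·8 + 2 + 0 − 8 − 0)/2 = 10/2 = 5.
(Structurally: 1 ring(s) + 4 π bond(s) = 5.)

5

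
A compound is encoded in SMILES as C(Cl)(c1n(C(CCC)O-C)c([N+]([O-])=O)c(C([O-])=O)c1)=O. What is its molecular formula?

Heavy atoms from the SMILES: 11 C, 1 Cl, 2 N, 6 O.
Implicit hydrogens by atom environment:
  4 × O: no H
  3 × C (aromatic): no H
  2 × C: 3 H each → 6
  2 × C: 2 H each → 4
  2 × C: no H
  2 × O (charge -1): no H
  1 × C (aromatic): 1 H
  1 × C: 1 H
  1 × Cl: no H
  1 × N (aromatic): no H
  1 × N (charge +1): no H
  Total hydrogens = 12.
Net charge -1.
Molecular formula: C11H12ClN2O6-

C11H12ClN2O6-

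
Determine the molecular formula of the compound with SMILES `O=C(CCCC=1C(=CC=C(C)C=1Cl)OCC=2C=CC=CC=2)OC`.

C19H21ClO3

Heavy atoms from the SMILES: 19 C, 1 Cl, 3 O.
Implicit hydrogens by atom environment:
  7 × C (aromatic): 1 H each → 7
  5 × C (aromatic): no H
  4 × C: 2 H each → 8
  3 × O: no H
  2 × C: 3 H each → 6
  1 × C: no H
  1 × Cl: no H
  Total hydrogens = 21.
Molecular formula: C19H21ClO3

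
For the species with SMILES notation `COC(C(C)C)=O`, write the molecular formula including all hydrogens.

C5H10O2

Heavy atoms from the SMILES: 5 C, 2 O.
Implicit hydrogens by atom environment:
  3 × C: 3 H each → 9
  2 × O: no H
  1 × C: 1 H
  1 × C: no H
  Total hydrogens = 10.
Molecular formula: C5H10O2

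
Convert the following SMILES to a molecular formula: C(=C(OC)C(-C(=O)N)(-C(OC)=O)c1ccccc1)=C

Heavy atoms from the SMILES: 14 C, 1 N, 4 O.
Implicit hydrogens by atom environment:
  5 × C (aromatic): 1 H each → 5
  5 × C: no H
  4 × O: no H
  2 × C: 3 H each → 6
  1 × C: 2 H
  1 × C (aromatic): no H
  1 × N: 2 H
  Total hydrogens = 15.
Molecular formula: C14H15NO4

C14H15NO4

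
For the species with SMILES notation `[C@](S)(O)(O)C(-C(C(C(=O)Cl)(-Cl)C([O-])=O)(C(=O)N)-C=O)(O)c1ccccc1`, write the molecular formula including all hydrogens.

C14H12Cl2NO8S-

Heavy atoms from the SMILES: 14 C, 2 Cl, 1 N, 8 O, 1 S.
Implicit hydrogens by atom environment:
  7 × C: no H
  5 × C (aromatic): 1 H each → 5
  4 × O: no H
  3 × O: 1 H each → 3
  2 × Cl: no H
  1 × C: 1 H
  1 × C (aromatic): no H
  1 × N: 2 H
  1 × O (charge -1): no H
  1 × S: 1 H
  Total hydrogens = 12.
Net charge -1.
Molecular formula: C14H12Cl2NO8S-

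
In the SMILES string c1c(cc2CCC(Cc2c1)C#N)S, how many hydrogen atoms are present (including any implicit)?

11

Hydrogens are implicit in SMILES; fill each atom to its normal valence:
  3 × C: 2 H each → 6
  3 × C (aromatic): 1 H each → 3
  3 × C (aromatic): no H
  1 × C: 1 H
  1 × C: no H
  1 × N: no H
  1 × S: 1 H
  Total hydrogens = 11.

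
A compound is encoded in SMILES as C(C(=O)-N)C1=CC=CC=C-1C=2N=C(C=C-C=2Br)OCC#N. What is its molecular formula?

Heavy atoms from the SMILES: 1 Br, 15 C, 3 N, 2 O.
Implicit hydrogens by atom environment:
  6 × C (aromatic): 1 H each → 6
  5 × C (aromatic): no H
  2 × C: 2 H each → 4
  2 × C: no H
  2 × O: no H
  1 × Br: no H
  1 × N: 2 H
  1 × N (aromatic): no H
  1 × N: no H
  Total hydrogens = 12.
Molecular formula: C15H12BrN3O2

C15H12BrN3O2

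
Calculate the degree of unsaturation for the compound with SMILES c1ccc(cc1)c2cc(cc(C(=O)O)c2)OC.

9

Molecular formula from the SMILES: C14H12O3.
DoU = (2C + 2 + N − H − X)/2 = (2·14 + 2 + 0 − 12 − 0)/2 = 18/2 = 9.
(Structurally: 2 ring(s) + 7 π bond(s) = 9.)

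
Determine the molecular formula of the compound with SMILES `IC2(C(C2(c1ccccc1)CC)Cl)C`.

Heavy atoms from the SMILES: 12 C, 1 Cl, 1 I.
Implicit hydrogens by atom environment:
  5 × C (aromatic): 1 H each → 5
  2 × C: 3 H each → 6
  2 × C: no H
  1 × C: 2 H
  1 × C: 1 H
  1 × C (aromatic): no H
  1 × Cl: no H
  1 × I: no H
  Total hydrogens = 14.
Molecular formula: C12H14ClI

C12H14ClI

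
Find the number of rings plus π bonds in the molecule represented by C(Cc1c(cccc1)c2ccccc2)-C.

Molecular formula from the SMILES: C15H16.
DoU = (2C + 2 + N − H − X)/2 = (2·15 + 2 + 0 − 16 − 0)/2 = 16/2 = 8.
(Structurally: 2 ring(s) + 6 π bond(s) = 8.)

8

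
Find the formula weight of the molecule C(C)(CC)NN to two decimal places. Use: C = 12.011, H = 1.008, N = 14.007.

Molecular formula: C4H12N2.
M = 4×12.011 + 12×1.008 + 2×14.007 = 88.15 g/mol.

88.15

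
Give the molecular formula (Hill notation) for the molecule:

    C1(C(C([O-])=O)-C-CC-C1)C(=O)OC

Heavy atoms from the SMILES: 9 C, 4 O.
Implicit hydrogens by atom environment:
  4 × C: 2 H each → 8
  3 × O: no H
  2 × C: 1 H each → 2
  2 × C: no H
  1 × C: 3 H
  1 × O (charge -1): no H
  Total hydrogens = 13.
Net charge -1.
Molecular formula: C9H13O4-

C9H13O4-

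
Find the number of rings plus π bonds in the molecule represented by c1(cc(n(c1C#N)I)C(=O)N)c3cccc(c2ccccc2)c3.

Molecular formula from the SMILES: C18H12IN3O.
DoU = (2C + 2 + N − H − X)/2 = (2·18 + 2 + 3 − 12 − 1)/2 = 28/2 = 14.
(Structurally: 3 ring(s) + 11 π bond(s) = 14.)

14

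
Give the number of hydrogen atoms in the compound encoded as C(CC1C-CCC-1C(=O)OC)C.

18

Hydrogens are implicit in SMILES; fill each atom to its normal valence:
  5 × C: 2 H each → 10
  2 × C: 3 H each → 6
  2 × C: 1 H each → 2
  2 × O: no H
  1 × C: no H
  Total hydrogens = 18.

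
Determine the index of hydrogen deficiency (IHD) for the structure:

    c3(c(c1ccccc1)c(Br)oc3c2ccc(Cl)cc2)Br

11

Molecular formula from the SMILES: C16H9Br2ClO.
DoU = (2C + 2 + N − H − X)/2 = (2·16 + 2 + 0 − 9 − 3)/2 = 22/2 = 11.
(Structurally: 3 ring(s) + 8 π bond(s) = 11.)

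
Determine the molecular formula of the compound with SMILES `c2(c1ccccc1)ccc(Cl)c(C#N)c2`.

C13H8ClN

Heavy atoms from the SMILES: 13 C, 1 Cl, 1 N.
Implicit hydrogens by atom environment:
  8 × C (aromatic): 1 H each → 8
  4 × C (aromatic): no H
  1 × C: no H
  1 × Cl: no H
  1 × N: no H
  Total hydrogens = 8.
Molecular formula: C13H8ClN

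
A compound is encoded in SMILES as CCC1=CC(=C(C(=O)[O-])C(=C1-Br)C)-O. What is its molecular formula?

Heavy atoms from the SMILES: 1 Br, 10 C, 3 O.
Implicit hydrogens by atom environment:
  5 × C (aromatic): no H
  2 × C: 3 H each → 6
  1 × Br: no H
  1 × C: 2 H
  1 × C (aromatic): 1 H
  1 × C: no H
  1 × O: 1 H
  1 × O: no H
  1 × O (charge -1): no H
  Total hydrogens = 10.
Net charge -1.
Molecular formula: C10H10BrO3-

C10H10BrO3-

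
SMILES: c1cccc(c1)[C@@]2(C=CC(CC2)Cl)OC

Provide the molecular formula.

C13H15ClO

Heavy atoms from the SMILES: 13 C, 1 Cl, 1 O.
Implicit hydrogens by atom environment:
  5 × C (aromatic): 1 H each → 5
  3 × C: 1 H each → 3
  2 × C: 2 H each → 4
  1 × C: 3 H
  1 × C: no H
  1 × C (aromatic): no H
  1 × Cl: no H
  1 × O: no H
  Total hydrogens = 15.
Molecular formula: C13H15ClO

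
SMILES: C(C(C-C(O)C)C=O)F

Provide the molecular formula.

Heavy atoms from the SMILES: 6 C, 1 F, 2 O.
Implicit hydrogens by atom environment:
  3 × C: 1 H each → 3
  2 × C: 2 H each → 4
  1 × C: 3 H
  1 × F: no H
  1 × O: 1 H
  1 × O: no H
  Total hydrogens = 11.
Molecular formula: C6H11FO2

C6H11FO2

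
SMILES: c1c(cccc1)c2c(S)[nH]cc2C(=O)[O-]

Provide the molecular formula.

C11H8NO2S-

Heavy atoms from the SMILES: 11 C, 1 N, 2 O, 1 S.
Implicit hydrogens by atom environment:
  6 × C (aromatic): 1 H each → 6
  4 × C (aromatic): no H
  1 × C: no H
  1 × N (aromatic): 1 H
  1 × O: no H
  1 × O (charge -1): no H
  1 × S: 1 H
  Total hydrogens = 8.
Net charge -1.
Molecular formula: C11H8NO2S-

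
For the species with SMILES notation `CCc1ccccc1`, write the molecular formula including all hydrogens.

C8H10

Heavy atoms from the SMILES: 8 C.
Implicit hydrogens by atom environment:
  5 × C (aromatic): 1 H each → 5
  1 × C: 3 H
  1 × C: 2 H
  1 × C (aromatic): no H
  Total hydrogens = 10.
Molecular formula: C8H10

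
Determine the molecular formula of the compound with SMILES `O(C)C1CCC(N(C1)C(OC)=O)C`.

C9H17NO3

Heavy atoms from the SMILES: 9 C, 1 N, 3 O.
Implicit hydrogens by atom environment:
  3 × C: 3 H each → 9
  3 × C: 2 H each → 6
  3 × O: no H
  2 × C: 1 H each → 2
  1 × C: no H
  1 × N: no H
  Total hydrogens = 17.
Molecular formula: C9H17NO3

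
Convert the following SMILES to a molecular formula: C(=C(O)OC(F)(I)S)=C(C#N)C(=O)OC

Heavy atoms from the SMILES: 7 C, 1 F, 1 I, 1 N, 4 O, 1 S.
Implicit hydrogens by atom environment:
  6 × C: no H
  3 × O: no H
  1 × C: 3 H
  1 × F: no H
  1 × I: no H
  1 × N: no H
  1 × O: 1 H
  1 × S: 1 H
  Total hydrogens = 5.
Molecular formula: C7H5FINO4S

C7H5FINO4S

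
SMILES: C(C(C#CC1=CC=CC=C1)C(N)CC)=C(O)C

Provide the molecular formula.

Heavy atoms from the SMILES: 15 C, 1 N, 1 O.
Implicit hydrogens by atom environment:
  5 × C (aromatic): 1 H each → 5
  3 × C: 1 H each → 3
  3 × C: no H
  2 × C: 3 H each → 6
  1 × C: 2 H
  1 × C (aromatic): no H
  1 × N: 2 H
  1 × O: 1 H
  Total hydrogens = 19.
Molecular formula: C15H19NO

C15H19NO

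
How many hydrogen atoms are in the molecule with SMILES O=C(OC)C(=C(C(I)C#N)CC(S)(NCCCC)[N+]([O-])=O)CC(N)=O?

21

Hydrogens are implicit in SMILES; fill each atom to its normal valence:
  6 × C: no H
  5 × C: 2 H each → 10
  4 × O: no H
  2 × C: 3 H each → 6
  1 × C: 1 H
  1 × I: no H
  1 × N: 2 H
  1 × N: 1 H
  1 × N (charge +1): no H
  1 × N: no H
  1 × O (charge -1): no H
  1 × S: 1 H
  Total hydrogens = 21.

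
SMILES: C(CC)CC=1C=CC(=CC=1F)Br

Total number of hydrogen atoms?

12

Hydrogens are implicit in SMILES; fill each atom to its normal valence:
  3 × C: 2 H each → 6
  3 × C (aromatic): 1 H each → 3
  3 × C (aromatic): no H
  1 × Br: no H
  1 × C: 3 H
  1 × F: no H
  Total hydrogens = 12.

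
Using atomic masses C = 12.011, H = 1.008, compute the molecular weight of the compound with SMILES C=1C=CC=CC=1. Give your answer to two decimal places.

Molecular formula: C6H6.
M = 6×12.011 + 6×1.008 = 78.11 g/mol.

78.11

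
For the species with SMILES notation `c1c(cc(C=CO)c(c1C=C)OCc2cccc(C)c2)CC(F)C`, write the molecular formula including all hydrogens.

Heavy atoms from the SMILES: 21 C, 1 F, 2 O.
Implicit hydrogens by atom environment:
  6 × C (aromatic): 1 H each → 6
  6 × C (aromatic): no H
  4 × C: 1 H each → 4
  3 × C: 2 H each → 6
  2 × C: 3 H each → 6
  1 × F: no H
  1 × O: 1 H
  1 × O: no H
  Total hydrogens = 23.
Molecular formula: C21H23FO2

C21H23FO2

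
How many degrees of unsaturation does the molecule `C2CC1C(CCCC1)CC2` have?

Molecular formula from the SMILES: C10H18.
DoU = (2C + 2 + N − H − X)/2 = (2·10 + 2 + 0 − 18 − 0)/2 = 4/2 = 2.
(Structurally: 2 ring(s) + 0 π bond(s) = 2.)

2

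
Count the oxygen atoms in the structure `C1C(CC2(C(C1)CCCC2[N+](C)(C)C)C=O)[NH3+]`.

The symbol for oxygen appears 1 time in the SMILES.

1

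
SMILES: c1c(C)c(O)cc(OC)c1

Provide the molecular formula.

C8H10O2

Heavy atoms from the SMILES: 8 C, 2 O.
Implicit hydrogens by atom environment:
  3 × C (aromatic): 1 H each → 3
  3 × C (aromatic): no H
  2 × C: 3 H each → 6
  1 × O: 1 H
  1 × O: no H
  Total hydrogens = 10.
Molecular formula: C8H10O2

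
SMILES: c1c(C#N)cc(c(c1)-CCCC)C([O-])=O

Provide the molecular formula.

Heavy atoms from the SMILES: 12 C, 1 N, 2 O.
Implicit hydrogens by atom environment:
  3 × C: 2 H each → 6
  3 × C (aromatic): 1 H each → 3
  3 × C (aromatic): no H
  2 × C: no H
  1 × C: 3 H
  1 × N: no H
  1 × O: no H
  1 × O (charge -1): no H
  Total hydrogens = 12.
Net charge -1.
Molecular formula: C12H12NO2-

C12H12NO2-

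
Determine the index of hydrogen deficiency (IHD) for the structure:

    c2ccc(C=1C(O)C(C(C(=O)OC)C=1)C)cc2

Molecular formula from the SMILES: C14H16O3.
DoU = (2C + 2 + N − H − X)/2 = (2·14 + 2 + 0 − 16 − 0)/2 = 14/2 = 7.
(Structurally: 2 ring(s) + 5 π bond(s) = 7.)

7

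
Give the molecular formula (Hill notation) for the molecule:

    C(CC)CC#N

Heavy atoms from the SMILES: 5 C, 1 N.
Implicit hydrogens by atom environment:
  3 × C: 2 H each → 6
  1 × C: 3 H
  1 × C: no H
  1 × N: no H
  Total hydrogens = 9.
Molecular formula: C5H9N

C5H9N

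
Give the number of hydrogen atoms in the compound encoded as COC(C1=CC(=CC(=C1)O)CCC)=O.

Hydrogens are implicit in SMILES; fill each atom to its normal valence:
  3 × C (aromatic): 1 H each → 3
  3 × C (aromatic): no H
  2 × C: 3 H each → 6
  2 × C: 2 H each → 4
  2 × O: no H
  1 × C: no H
  1 × O: 1 H
  Total hydrogens = 14.

14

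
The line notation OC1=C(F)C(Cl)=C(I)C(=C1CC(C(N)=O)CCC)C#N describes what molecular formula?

C13H13ClFIN2O2

Heavy atoms from the SMILES: 13 C, 1 Cl, 1 F, 1 I, 2 N, 2 O.
Implicit hydrogens by atom environment:
  6 × C (aromatic): no H
  3 × C: 2 H each → 6
  2 × C: no H
  1 × C: 3 H
  1 × C: 1 H
  1 × Cl: no H
  1 × F: no H
  1 × I: no H
  1 × N: 2 H
  1 × N: no H
  1 × O: 1 H
  1 × O: no H
  Total hydrogens = 13.
Molecular formula: C13H13ClFIN2O2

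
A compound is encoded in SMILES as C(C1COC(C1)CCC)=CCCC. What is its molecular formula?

C12H22O

Heavy atoms from the SMILES: 12 C, 1 O.
Implicit hydrogens by atom environment:
  6 × C: 2 H each → 12
  4 × C: 1 H each → 4
  2 × C: 3 H each → 6
  1 × O: no H
  Total hydrogens = 22.
Molecular formula: C12H22O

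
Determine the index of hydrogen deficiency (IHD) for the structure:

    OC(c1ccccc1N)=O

Molecular formula from the SMILES: C7H7NO2.
DoU = (2C + 2 + N − H − X)/2 = (2·7 + 2 + 1 − 7 − 0)/2 = 10/2 = 5.
(Structurally: 1 ring(s) + 4 π bond(s) = 5.)

5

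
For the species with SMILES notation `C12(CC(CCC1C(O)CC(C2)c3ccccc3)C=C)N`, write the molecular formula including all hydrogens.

C18H25NO

Heavy atoms from the SMILES: 18 C, 1 N, 1 O.
Implicit hydrogens by atom environment:
  6 × C: 2 H each → 12
  5 × C: 1 H each → 5
  5 × C (aromatic): 1 H each → 5
  1 × C: no H
  1 × C (aromatic): no H
  1 × N: 2 H
  1 × O: 1 H
  Total hydrogens = 25.
Molecular formula: C18H25NO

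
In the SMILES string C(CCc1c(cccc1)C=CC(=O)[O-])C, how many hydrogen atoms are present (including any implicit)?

Hydrogens are implicit in SMILES; fill each atom to its normal valence:
  4 × C (aromatic): 1 H each → 4
  3 × C: 2 H each → 6
  2 × C: 1 H each → 2
  2 × C (aromatic): no H
  1 × C: 3 H
  1 × C: no H
  1 × O: no H
  1 × O (charge -1): no H
  Total hydrogens = 15.

15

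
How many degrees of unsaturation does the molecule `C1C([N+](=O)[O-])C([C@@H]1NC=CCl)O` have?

3

Molecular formula from the SMILES: C6H9ClN2O3.
DoU = (2C + 2 + N − H − X)/2 = (2·6 + 2 + 2 − 9 − 1)/2 = 6/2 = 3.
(Structurally: 1 ring(s) + 2 π bond(s) = 3.)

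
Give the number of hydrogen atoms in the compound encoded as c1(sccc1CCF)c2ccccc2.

Hydrogens are implicit in SMILES; fill each atom to its normal valence:
  7 × C (aromatic): 1 H each → 7
  3 × C (aromatic): no H
  2 × C: 2 H each → 4
  1 × F: no H
  1 × S (aromatic): no H
  Total hydrogens = 11.

11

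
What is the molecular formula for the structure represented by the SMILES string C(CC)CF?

C4H9F

Heavy atoms from the SMILES: 4 C, 1 F.
Implicit hydrogens by atom environment:
  3 × C: 2 H each → 6
  1 × C: 3 H
  1 × F: no H
  Total hydrogens = 9.
Molecular formula: C4H9F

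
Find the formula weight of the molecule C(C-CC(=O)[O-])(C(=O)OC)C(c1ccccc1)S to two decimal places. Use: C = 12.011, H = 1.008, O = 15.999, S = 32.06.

Molecular formula: C13H15O4S-.
M = 13×12.011 + 15×1.008 + 4×15.999 + 1×32.06 = 267.32 g/mol.

267.32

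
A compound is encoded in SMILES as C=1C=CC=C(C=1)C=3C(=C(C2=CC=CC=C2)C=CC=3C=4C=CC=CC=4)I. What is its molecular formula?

Heavy atoms from the SMILES: 24 C, 1 I.
Implicit hydrogens by atom environment:
  17 × C (aromatic): 1 H each → 17
  7 × C (aromatic): no H
  1 × I: no H
  Total hydrogens = 17.
Molecular formula: C24H17I

C24H17I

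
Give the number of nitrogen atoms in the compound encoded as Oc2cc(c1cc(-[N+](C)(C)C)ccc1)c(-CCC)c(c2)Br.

1

The symbol for nitrogen appears 1 time in the SMILES.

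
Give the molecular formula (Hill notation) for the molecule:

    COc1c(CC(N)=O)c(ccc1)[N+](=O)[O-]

C9H10N2O4

Heavy atoms from the SMILES: 9 C, 2 N, 4 O.
Implicit hydrogens by atom environment:
  3 × C (aromatic): 1 H each → 3
  3 × C (aromatic): no H
  3 × O: no H
  1 × C: 3 H
  1 × C: 2 H
  1 × C: no H
  1 × N: 2 H
  1 × N (charge +1): no H
  1 × O (charge -1): no H
  Total hydrogens = 10.
Molecular formula: C9H10N2O4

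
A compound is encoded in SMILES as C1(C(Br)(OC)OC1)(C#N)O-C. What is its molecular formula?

C6H8BrNO3

Heavy atoms from the SMILES: 1 Br, 6 C, 1 N, 3 O.
Implicit hydrogens by atom environment:
  3 × C: no H
  3 × O: no H
  2 × C: 3 H each → 6
  1 × Br: no H
  1 × C: 2 H
  1 × N: no H
  Total hydrogens = 8.
Molecular formula: C6H8BrNO3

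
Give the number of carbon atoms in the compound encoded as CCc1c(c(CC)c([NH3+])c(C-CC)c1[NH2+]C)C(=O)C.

The symbol for carbon appears 16 times in the SMILES. Lowercase c denotes aromatic carbon and counts toward C.

16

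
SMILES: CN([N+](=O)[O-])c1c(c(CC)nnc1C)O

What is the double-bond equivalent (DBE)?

5

Molecular formula from the SMILES: C8H12N4O3.
DoU = (2C + 2 + N − H − X)/2 = (2·8 + 2 + 4 − 12 − 0)/2 = 10/2 = 5.
(Structurally: 1 ring(s) + 4 π bond(s) = 5.)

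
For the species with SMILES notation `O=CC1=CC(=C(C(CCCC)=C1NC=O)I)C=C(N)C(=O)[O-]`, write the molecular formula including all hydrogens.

Heavy atoms from the SMILES: 15 C, 1 I, 2 N, 4 O.
Implicit hydrogens by atom environment:
  5 × C (aromatic): no H
  3 × C: 2 H each → 6
  3 × C: 1 H each → 3
  3 × O: no H
  2 × C: no H
  1 × C: 3 H
  1 × C (aromatic): 1 H
  1 × I: no H
  1 × N: 2 H
  1 × N: 1 H
  1 × O (charge -1): no H
  Total hydrogens = 16.
Net charge -1.
Molecular formula: C15H16IN2O4-

C15H16IN2O4-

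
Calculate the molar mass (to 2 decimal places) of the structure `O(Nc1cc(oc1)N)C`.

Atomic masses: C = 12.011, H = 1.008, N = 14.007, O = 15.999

Molecular formula: C5H8N2O2.
M = 5×12.011 + 8×1.008 + 2×14.007 + 2×15.999 = 128.13 g/mol.

128.13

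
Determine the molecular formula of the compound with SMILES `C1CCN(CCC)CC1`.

C8H17N

Heavy atoms from the SMILES: 8 C, 1 N.
Implicit hydrogens by atom environment:
  7 × C: 2 H each → 14
  1 × C: 3 H
  1 × N: no H
  Total hydrogens = 17.
Molecular formula: C8H17N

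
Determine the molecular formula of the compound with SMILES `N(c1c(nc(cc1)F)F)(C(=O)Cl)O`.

C6H3ClF2N2O2

Heavy atoms from the SMILES: 6 C, 1 Cl, 2 F, 2 N, 2 O.
Implicit hydrogens by atom environment:
  3 × C (aromatic): no H
  2 × C (aromatic): 1 H each → 2
  2 × F: no H
  1 × C: no H
  1 × Cl: no H
  1 × N (aromatic): no H
  1 × N: no H
  1 × O: 1 H
  1 × O: no H
  Total hydrogens = 3.
Molecular formula: C6H3ClF2N2O2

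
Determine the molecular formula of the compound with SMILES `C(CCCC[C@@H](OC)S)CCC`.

C10H22OS

Heavy atoms from the SMILES: 10 C, 1 O, 1 S.
Implicit hydrogens by atom environment:
  7 × C: 2 H each → 14
  2 × C: 3 H each → 6
  1 × C: 1 H
  1 × O: no H
  1 × S: 1 H
  Total hydrogens = 22.
Molecular formula: C10H22OS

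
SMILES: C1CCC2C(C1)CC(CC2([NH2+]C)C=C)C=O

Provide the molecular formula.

Heavy atoms from the SMILES: 14 C, 1 N, 1 O.
Implicit hydrogens by atom environment:
  7 × C: 2 H each → 14
  5 × C: 1 H each → 5
  1 × C: 3 H
  1 × C: no H
  1 × N (charge +1): 2 H
  1 × O: no H
  Total hydrogens = 24.
Net charge +1.
Molecular formula: C14H24NO+

C14H24NO+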